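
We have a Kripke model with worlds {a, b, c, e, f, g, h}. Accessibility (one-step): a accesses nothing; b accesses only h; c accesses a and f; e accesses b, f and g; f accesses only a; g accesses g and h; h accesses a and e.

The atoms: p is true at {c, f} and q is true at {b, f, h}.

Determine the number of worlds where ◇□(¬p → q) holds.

a: no successors, so ◇□(¬p → q) fails. ✗
b: successors {h}; □(¬p → q) there: h:F. ✗
c: successors {a, f}; □(¬p → q) there: a:T, f:F. ✓
e: successors {b, f, g}; □(¬p → q) there: b:T, f:F, g:F. ✓
f: successors {a}; □(¬p → q) there: a:T. ✓
g: successors {g, h}; □(¬p → q) there: g:F, h:F. ✗
h: successors {a, e}; □(¬p → q) there: a:T, e:F. ✓
Satisfying worlds: {c, e, f, h}.

4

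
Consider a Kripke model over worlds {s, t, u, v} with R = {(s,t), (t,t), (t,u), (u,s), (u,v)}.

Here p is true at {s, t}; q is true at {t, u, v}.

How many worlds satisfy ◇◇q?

s: successors {t}; ◇q there: t:T. ✓
t: successors {t, u}; ◇q there: t:T, u:T. ✓
u: successors {s, v}; ◇q there: s:T, v:F. ✓
v: no successors, so ◇◇q fails. ✗
Satisfying worlds: {s, t, u}.

3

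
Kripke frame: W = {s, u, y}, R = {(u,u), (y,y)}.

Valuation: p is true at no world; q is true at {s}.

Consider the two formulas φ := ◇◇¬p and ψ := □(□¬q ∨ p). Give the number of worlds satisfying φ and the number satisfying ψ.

For ◇◇¬p:
s: no successors, so ◇◇¬p fails. ✗
u: successors {u}; ◇¬p there: u:T. ✓
y: successors {y}; ◇¬p there: y:T. ✓
— 2 worlds.
For □(□¬q ∨ p):
s: no successors, so □(□¬q ∨ p) holds vacuously. ✓
u: successors {u}; □¬q ∨ p there: u:T. ✓
y: successors {y}; □¬q ∨ p there: y:T. ✓
— 3 worlds.

2 and 3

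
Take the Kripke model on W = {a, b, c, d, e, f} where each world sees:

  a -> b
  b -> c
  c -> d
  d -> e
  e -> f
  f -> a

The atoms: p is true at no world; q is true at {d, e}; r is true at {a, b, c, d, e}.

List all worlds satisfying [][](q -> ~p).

{a, b, c, d, e, f}

a: successors {b}; [](q -> ~p) there: b:T. ✓
b: successors {c}; [](q -> ~p) there: c:T. ✓
c: successors {d}; [](q -> ~p) there: d:T. ✓
d: successors {e}; [](q -> ~p) there: e:T. ✓
e: successors {f}; [](q -> ~p) there: f:T. ✓
f: successors {a}; [](q -> ~p) there: a:T. ✓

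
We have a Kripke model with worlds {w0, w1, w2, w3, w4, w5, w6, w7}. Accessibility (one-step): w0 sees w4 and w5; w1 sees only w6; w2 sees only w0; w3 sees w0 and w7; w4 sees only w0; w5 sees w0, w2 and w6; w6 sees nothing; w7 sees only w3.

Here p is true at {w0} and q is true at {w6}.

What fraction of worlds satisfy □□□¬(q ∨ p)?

w0: successors {w4, w5}; □□¬(q ∨ p) there: w4:T, w5:F. ✗
w1: successors {w6}; □□¬(q ∨ p) there: w6:T. ✓
w2: successors {w0}; □□¬(q ∨ p) there: w0:F. ✗
w3: successors {w0, w7}; □□¬(q ∨ p) there: w0:F, w7:F. ✗
w4: successors {w0}; □□¬(q ∨ p) there: w0:F. ✗
w5: successors {w0, w2, w6}; □□¬(q ∨ p) there: w0:F, w2:T, w6:T. ✗
w6: no successors, so □□□¬(q ∨ p) holds vacuously. ✓
w7: successors {w3}; □□¬(q ∨ p) there: w3:T. ✓
That's 3 of 8 worlds, so 3/8.

3/8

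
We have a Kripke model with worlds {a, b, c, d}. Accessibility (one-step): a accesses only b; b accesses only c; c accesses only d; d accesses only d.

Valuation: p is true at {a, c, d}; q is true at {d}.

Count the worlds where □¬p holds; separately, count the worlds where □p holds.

1 and 3

For □¬p:
a: successors {b}; ¬p there: b:T. ✓
b: successors {c}; ¬p there: c:F. ✗
c: successors {d}; ¬p there: d:F. ✗
d: successors {d}; ¬p there: d:F. ✗
— 1 world.
For □p:
a: successors {b}; p there: b:F. ✗
b: successors {c}; p there: c:T. ✓
c: successors {d}; p there: d:T. ✓
d: successors {d}; p there: d:T. ✓
— 3 worlds.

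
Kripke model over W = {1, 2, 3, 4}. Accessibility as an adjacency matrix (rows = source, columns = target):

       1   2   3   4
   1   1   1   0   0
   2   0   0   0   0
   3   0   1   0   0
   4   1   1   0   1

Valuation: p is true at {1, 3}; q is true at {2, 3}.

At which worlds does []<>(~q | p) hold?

1: successors {1, 2}; <>(~q | p) there: 1:T, 2:F. ✗
2: no successors, so []<>(~q | p) holds vacuously. ✓
3: successors {2}; <>(~q | p) there: 2:F. ✗
4: successors {1, 2, 4}; <>(~q | p) there: 1:T, 2:F, 4:T. ✗

{2}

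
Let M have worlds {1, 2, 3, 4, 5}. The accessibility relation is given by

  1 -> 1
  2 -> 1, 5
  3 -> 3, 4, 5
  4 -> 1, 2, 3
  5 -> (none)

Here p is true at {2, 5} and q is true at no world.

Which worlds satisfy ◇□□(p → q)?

1: successors {1}; □□(p → q) there: 1:T. ✓
2: successors {1, 5}; □□(p → q) there: 1:T, 5:T. ✓
3: successors {3, 4, 5}; □□(p → q) there: 3:F, 4:F, 5:T. ✓
4: successors {1, 2, 3}; □□(p → q) there: 1:T, 2:T, 3:F. ✓
5: no successors, so ◇□□(p → q) fails. ✗

{1, 2, 3, 4}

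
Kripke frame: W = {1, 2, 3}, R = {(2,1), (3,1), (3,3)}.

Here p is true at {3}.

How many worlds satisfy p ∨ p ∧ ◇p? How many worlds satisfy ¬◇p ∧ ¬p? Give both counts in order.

1 and 2

For p ∨ p ∧ ◇p:
1: p is F, p ∧ ◇p is F. ✗
2: p is F, p ∧ ◇p is F. ✗
3: p is T, p ∧ ◇p is T. ✓
— 1 world.
For ¬◇p ∧ ¬p:
1: ¬◇p is T, ¬p is T. ✓
2: ¬◇p is T, ¬p is T. ✓
3: ¬◇p is F, ¬p is F. ✗
— 2 worlds.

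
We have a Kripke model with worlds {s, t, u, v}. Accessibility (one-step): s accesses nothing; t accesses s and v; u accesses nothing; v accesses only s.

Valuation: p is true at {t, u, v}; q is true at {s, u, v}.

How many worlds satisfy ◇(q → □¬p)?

s: no successors, so ◇(q → □¬p) fails. ✗
t: successors {s, v}; q → □¬p there: s:T, v:T. ✓
u: no successors, so ◇(q → □¬p) fails. ✗
v: successors {s}; q → □¬p there: s:T. ✓
Satisfying worlds: {t, v}.

2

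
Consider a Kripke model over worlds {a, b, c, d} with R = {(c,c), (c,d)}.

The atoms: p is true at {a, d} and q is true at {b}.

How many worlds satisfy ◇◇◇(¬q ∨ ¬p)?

1

a: no successors, so ◇◇◇(¬q ∨ ¬p) fails. ✗
b: no successors, so ◇◇◇(¬q ∨ ¬p) fails. ✗
c: successors {c, d}; ◇◇(¬q ∨ ¬p) there: c:T, d:F. ✓
d: no successors, so ◇◇◇(¬q ∨ ¬p) fails. ✗
Satisfying worlds: {c}.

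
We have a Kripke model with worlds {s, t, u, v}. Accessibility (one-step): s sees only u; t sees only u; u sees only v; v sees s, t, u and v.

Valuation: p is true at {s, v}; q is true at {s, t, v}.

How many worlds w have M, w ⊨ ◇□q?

3

s: successors {u}; □q there: u:T. ✓
t: successors {u}; □q there: u:T. ✓
u: successors {v}; □q there: v:F. ✗
v: successors {s, t, u, v}; □q there: s:F, t:F, u:T, v:F. ✓
Satisfying worlds: {s, t, v}.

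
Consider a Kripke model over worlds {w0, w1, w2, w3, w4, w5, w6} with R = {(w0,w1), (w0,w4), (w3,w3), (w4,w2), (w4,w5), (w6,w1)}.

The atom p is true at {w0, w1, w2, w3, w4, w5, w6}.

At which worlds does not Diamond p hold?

w0: Diamond p is T. ✗
w1: Diamond p is F. ✓
w2: Diamond p is F. ✓
w3: Diamond p is T. ✗
w4: Diamond p is T. ✗
w5: Diamond p is F. ✓
w6: Diamond p is T. ✗

{w1, w2, w5}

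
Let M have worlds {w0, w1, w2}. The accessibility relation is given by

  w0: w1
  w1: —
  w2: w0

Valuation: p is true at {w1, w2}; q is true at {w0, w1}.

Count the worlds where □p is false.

w0: successors {w1}; p there: w1:T. ✓
w1: no successors, so □p holds vacuously. ✓
w2: successors {w0}; p there: w0:F. ✗
Satisfying worlds: {w0, w1}.
So □p fails at the other 1 world.

1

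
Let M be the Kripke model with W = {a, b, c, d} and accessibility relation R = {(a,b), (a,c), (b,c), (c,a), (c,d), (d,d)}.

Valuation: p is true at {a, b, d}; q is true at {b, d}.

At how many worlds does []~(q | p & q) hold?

1

a: successors {b, c}; ~(q | p & q) there: b:F, c:T. ✗
b: successors {c}; ~(q | p & q) there: c:T. ✓
c: successors {a, d}; ~(q | p & q) there: a:T, d:F. ✗
d: successors {d}; ~(q | p & q) there: d:F. ✗
Satisfying worlds: {b}.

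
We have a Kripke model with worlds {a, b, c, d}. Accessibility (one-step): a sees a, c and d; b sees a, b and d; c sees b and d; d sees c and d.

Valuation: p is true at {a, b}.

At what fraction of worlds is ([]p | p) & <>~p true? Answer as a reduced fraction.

1/2

a: []p | p is T, <>~p is T. ✓
b: []p | p is T, <>~p is T. ✓
c: []p | p is F, <>~p is T. ✗
d: []p | p is F, <>~p is T. ✗
That's 2 of 4 worlds, so 2/4 = 1/2.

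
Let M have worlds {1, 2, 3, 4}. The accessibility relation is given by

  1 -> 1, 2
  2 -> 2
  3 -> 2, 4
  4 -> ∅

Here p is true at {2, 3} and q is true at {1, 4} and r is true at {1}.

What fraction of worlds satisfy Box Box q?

1: successors {1, 2}; Box q there: 1:F, 2:F. ✗
2: successors {2}; Box q there: 2:F. ✗
3: successors {2, 4}; Box q there: 2:F, 4:T. ✗
4: no successors, so Box Box q holds vacuously. ✓
That's 1 of 4 worlds, so 1/4.

1/4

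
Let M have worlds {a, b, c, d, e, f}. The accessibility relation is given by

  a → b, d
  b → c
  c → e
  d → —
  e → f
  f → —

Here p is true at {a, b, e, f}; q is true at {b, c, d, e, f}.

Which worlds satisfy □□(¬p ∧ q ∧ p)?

a: successors {b, d}; □(¬p ∧ q ∧ p) there: b:F, d:T. ✗
b: successors {c}; □(¬p ∧ q ∧ p) there: c:F. ✗
c: successors {e}; □(¬p ∧ q ∧ p) there: e:F. ✗
d: no successors, so □□(¬p ∧ q ∧ p) holds vacuously. ✓
e: successors {f}; □(¬p ∧ q ∧ p) there: f:T. ✓
f: no successors, so □□(¬p ∧ q ∧ p) holds vacuously. ✓

{d, e, f}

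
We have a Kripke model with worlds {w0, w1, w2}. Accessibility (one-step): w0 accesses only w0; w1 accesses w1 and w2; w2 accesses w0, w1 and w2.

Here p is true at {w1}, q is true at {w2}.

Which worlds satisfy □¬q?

{w0}

w0: successors {w0}; ¬q there: w0:T. ✓
w1: successors {w1, w2}; ¬q there: w1:T, w2:F. ✗
w2: successors {w0, w1, w2}; ¬q there: w0:T, w1:T, w2:F. ✗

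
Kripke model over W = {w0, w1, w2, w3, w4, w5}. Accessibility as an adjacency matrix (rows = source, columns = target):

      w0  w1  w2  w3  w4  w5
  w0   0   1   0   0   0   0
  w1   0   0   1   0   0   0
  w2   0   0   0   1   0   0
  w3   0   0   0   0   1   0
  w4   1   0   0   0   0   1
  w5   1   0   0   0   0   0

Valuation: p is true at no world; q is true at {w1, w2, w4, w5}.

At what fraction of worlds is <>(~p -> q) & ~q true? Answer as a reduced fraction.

1/3

w0: <>(~p -> q) is T, ~q is T. ✓
w1: <>(~p -> q) is T, ~q is F. ✗
w2: <>(~p -> q) is F, ~q is F. ✗
w3: <>(~p -> q) is T, ~q is T. ✓
w4: <>(~p -> q) is T, ~q is F. ✗
w5: <>(~p -> q) is F, ~q is F. ✗
That's 2 of 6 worlds, so 2/6 = 1/3.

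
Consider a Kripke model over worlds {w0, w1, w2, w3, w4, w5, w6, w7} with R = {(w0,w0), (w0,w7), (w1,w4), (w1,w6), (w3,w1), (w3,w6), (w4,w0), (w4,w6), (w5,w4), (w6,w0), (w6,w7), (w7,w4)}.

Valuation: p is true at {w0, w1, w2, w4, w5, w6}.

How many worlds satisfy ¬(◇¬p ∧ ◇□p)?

w0: ◇¬p ∧ ◇□p is T. ✗
w1: ◇¬p ∧ ◇□p is F. ✓
w2: ◇¬p ∧ ◇□p is F. ✓
w3: ◇¬p ∧ ◇□p is F. ✓
w4: ◇¬p ∧ ◇□p is F. ✓
w5: ◇¬p ∧ ◇□p is F. ✓
w6: ◇¬p ∧ ◇□p is T. ✗
w7: ◇¬p ∧ ◇□p is F. ✓
Satisfying worlds: {w1, w2, w3, w4, w5, w7}.

6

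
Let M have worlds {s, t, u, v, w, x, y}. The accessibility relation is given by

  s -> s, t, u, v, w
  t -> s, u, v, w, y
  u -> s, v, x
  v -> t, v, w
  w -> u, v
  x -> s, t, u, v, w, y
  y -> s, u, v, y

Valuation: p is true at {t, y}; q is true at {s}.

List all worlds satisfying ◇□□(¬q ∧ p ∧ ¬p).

s: successors {s, t, u, v, w}; □□(¬q ∧ p ∧ ¬p) there: s:F, t:F, u:F, v:F, w:F. ✗
t: successors {s, u, v, w, y}; □□(¬q ∧ p ∧ ¬p) there: s:F, u:F, v:F, w:F, y:F. ✗
u: successors {s, v, x}; □□(¬q ∧ p ∧ ¬p) there: s:F, v:F, x:F. ✗
v: successors {t, v, w}; □□(¬q ∧ p ∧ ¬p) there: t:F, v:F, w:F. ✗
w: successors {u, v}; □□(¬q ∧ p ∧ ¬p) there: u:F, v:F. ✗
x: successors {s, t, u, v, w, y}; □□(¬q ∧ p ∧ ¬p) there: s:F, t:F, u:F, v:F, w:F, y:F. ✗
y: successors {s, u, v, y}; □□(¬q ∧ p ∧ ¬p) there: s:F, u:F, v:F, y:F. ✗

∅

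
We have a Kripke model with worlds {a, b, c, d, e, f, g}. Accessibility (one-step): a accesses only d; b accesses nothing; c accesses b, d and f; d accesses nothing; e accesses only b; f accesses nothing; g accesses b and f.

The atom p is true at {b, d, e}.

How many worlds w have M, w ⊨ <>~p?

2

a: successors {d}; ~p there: d:F. ✗
b: no successors, so <>~p fails. ✗
c: successors {b, d, f}; ~p there: b:F, d:F, f:T. ✓
d: no successors, so <>~p fails. ✗
e: successors {b}; ~p there: b:F. ✗
f: no successors, so <>~p fails. ✗
g: successors {b, f}; ~p there: b:F, f:T. ✓
Satisfying worlds: {c, g}.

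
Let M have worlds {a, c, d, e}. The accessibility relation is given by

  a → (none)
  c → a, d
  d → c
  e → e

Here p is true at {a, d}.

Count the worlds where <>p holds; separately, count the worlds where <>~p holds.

1 and 2

For <>p:
a: no successors, so <>p fails. ✗
c: successors {a, d}; p there: a:T, d:T. ✓
d: successors {c}; p there: c:F. ✗
e: successors {e}; p there: e:F. ✗
— 1 world.
For <>~p:
a: no successors, so <>~p fails. ✗
c: successors {a, d}; ~p there: a:F, d:F. ✗
d: successors {c}; ~p there: c:T. ✓
e: successors {e}; ~p there: e:T. ✓
— 2 worlds.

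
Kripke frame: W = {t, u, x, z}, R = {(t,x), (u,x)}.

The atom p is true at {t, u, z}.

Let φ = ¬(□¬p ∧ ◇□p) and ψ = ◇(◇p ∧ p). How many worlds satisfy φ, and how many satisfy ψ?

For ¬(□¬p ∧ ◇□p):
t: □¬p ∧ ◇□p is T. ✗
u: □¬p ∧ ◇□p is T. ✗
x: □¬p ∧ ◇□p is F. ✓
z: □¬p ∧ ◇□p is F. ✓
— 2 worlds.
For ◇(◇p ∧ p):
t: successors {x}; ◇p ∧ p there: x:F. ✗
u: successors {x}; ◇p ∧ p there: x:F. ✗
x: no successors, so ◇(◇p ∧ p) fails. ✗
z: no successors, so ◇(◇p ∧ p) fails. ✗
— 0 worlds.

2 and 0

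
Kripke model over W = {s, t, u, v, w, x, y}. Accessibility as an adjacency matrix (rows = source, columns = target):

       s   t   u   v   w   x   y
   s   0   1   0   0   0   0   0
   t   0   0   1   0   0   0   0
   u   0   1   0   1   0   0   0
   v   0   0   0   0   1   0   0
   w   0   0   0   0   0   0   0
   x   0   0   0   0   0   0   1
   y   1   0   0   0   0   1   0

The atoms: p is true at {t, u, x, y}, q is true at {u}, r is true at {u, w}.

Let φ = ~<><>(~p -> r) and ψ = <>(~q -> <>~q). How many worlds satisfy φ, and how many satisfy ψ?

2 and 4

For ~<><>(~p -> r):
s: <><>(~p -> r) is T. ✗
t: <><>(~p -> r) is T. ✗
u: <><>(~p -> r) is T. ✗
v: <><>(~p -> r) is F. ✓
w: <><>(~p -> r) is F. ✓
x: <><>(~p -> r) is T. ✗
y: <><>(~p -> r) is T. ✗
— 2 worlds.
For <>(~q -> <>~q):
s: successors {t}; ~q -> <>~q there: t:F. ✗
t: successors {u}; ~q -> <>~q there: u:T. ✓
u: successors {t, v}; ~q -> <>~q there: t:F, v:T. ✓
v: successors {w}; ~q -> <>~q there: w:F. ✗
w: no successors, so <>(~q -> <>~q) fails. ✗
x: successors {y}; ~q -> <>~q there: y:T. ✓
y: successors {s, x}; ~q -> <>~q there: s:T, x:T. ✓
— 4 worlds.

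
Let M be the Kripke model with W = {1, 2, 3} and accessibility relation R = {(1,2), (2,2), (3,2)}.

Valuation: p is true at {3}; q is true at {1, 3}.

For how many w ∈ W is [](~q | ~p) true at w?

1: successors {2}; ~q | ~p there: 2:T. ✓
2: successors {2}; ~q | ~p there: 2:T. ✓
3: successors {2}; ~q | ~p there: 2:T. ✓
Satisfying worlds: {1, 2, 3}.

3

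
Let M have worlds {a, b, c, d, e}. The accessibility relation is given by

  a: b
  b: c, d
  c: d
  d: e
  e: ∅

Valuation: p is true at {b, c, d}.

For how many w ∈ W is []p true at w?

a: successors {b}; p there: b:T. ✓
b: successors {c, d}; p there: c:T, d:T. ✓
c: successors {d}; p there: d:T. ✓
d: successors {e}; p there: e:F. ✗
e: no successors, so []p holds vacuously. ✓
Satisfying worlds: {a, b, c, e}.

4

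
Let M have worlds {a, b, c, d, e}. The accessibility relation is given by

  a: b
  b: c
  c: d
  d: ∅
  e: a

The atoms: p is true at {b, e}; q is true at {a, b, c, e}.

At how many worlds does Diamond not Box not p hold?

a: successors {b}; not Box not p there: b:F. ✗
b: successors {c}; not Box not p there: c:F. ✗
c: successors {d}; not Box not p there: d:F. ✗
d: no successors, so Diamond not Box not p fails. ✗
e: successors {a}; not Box not p there: a:T. ✓
Satisfying worlds: {e}.

1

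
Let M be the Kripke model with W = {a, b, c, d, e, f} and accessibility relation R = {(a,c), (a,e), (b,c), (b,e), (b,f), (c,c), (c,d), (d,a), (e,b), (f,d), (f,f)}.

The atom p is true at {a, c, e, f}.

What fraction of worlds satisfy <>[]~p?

a: successors {c, e}; []~p there: c:F, e:T. ✓
b: successors {c, e, f}; []~p there: c:F, e:T, f:F. ✓
c: successors {c, d}; []~p there: c:F, d:F. ✗
d: successors {a}; []~p there: a:F. ✗
e: successors {b}; []~p there: b:F. ✗
f: successors {d, f}; []~p there: d:F, f:F. ✗
That's 2 of 6 worlds, so 2/6 = 1/3.

1/3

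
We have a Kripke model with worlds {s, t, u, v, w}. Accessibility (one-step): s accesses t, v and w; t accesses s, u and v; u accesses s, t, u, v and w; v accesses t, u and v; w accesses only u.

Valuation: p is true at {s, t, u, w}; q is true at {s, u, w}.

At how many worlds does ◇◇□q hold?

4

s: successors {t, v, w}; ◇□q there: t:F, v:F, w:F. ✗
t: successors {s, u, v}; ◇□q there: s:T, u:T, v:F. ✓
u: successors {s, t, u, v, w}; ◇□q there: s:T, t:F, u:T, v:F, w:F. ✓
v: successors {t, u, v}; ◇□q there: t:F, u:T, v:F. ✓
w: successors {u}; ◇□q there: u:T. ✓
Satisfying worlds: {t, u, v, w}.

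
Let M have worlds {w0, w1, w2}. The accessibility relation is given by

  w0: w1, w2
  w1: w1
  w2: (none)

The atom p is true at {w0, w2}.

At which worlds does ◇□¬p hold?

w0: successors {w1, w2}; □¬p there: w1:T, w2:T. ✓
w1: successors {w1}; □¬p there: w1:T. ✓
w2: no successors, so ◇□¬p fails. ✗

{w0, w1}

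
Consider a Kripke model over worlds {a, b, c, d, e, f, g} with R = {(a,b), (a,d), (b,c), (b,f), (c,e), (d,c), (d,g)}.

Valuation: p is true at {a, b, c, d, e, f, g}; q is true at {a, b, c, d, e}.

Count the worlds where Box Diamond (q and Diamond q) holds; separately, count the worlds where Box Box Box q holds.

4 and 7

For Box Diamond (q and Diamond q):
a: successors {b, d}; Diamond (q and Diamond q) there: b:T, d:T. ✓
b: successors {c, f}; Diamond (q and Diamond q) there: c:F, f:F. ✗
c: successors {e}; Diamond (q and Diamond q) there: e:F. ✗
d: successors {c, g}; Diamond (q and Diamond q) there: c:F, g:F. ✗
e: no successors, so Box Diamond (q and Diamond q) holds vacuously. ✓
f: no successors, so Box Diamond (q and Diamond q) holds vacuously. ✓
g: no successors, so Box Diamond (q and Diamond q) holds vacuously. ✓
— 4 worlds.
For Box Box Box q:
a: successors {b, d}; Box Box q there: b:T, d:T. ✓
b: successors {c, f}; Box Box q there: c:T, f:T. ✓
c: successors {e}; Box Box q there: e:T. ✓
d: successors {c, g}; Box Box q there: c:T, g:T. ✓
e: no successors, so Box Box Box q holds vacuously. ✓
f: no successors, so Box Box Box q holds vacuously. ✓
g: no successors, so Box Box Box q holds vacuously. ✓
— 7 worlds.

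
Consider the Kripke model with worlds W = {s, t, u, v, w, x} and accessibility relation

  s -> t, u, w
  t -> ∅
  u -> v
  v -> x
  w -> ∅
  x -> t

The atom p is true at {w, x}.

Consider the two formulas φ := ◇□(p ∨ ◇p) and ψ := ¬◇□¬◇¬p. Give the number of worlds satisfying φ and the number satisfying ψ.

For ◇□(p ∨ ◇p):
s: successors {t, u, w}; □(p ∨ ◇p) there: t:T, u:T, w:T. ✓
t: no successors, so ◇□(p ∨ ◇p) fails. ✗
u: successors {v}; □(p ∨ ◇p) there: v:T. ✓
v: successors {x}; □(p ∨ ◇p) there: x:F. ✗
w: no successors, so ◇□(p ∨ ◇p) fails. ✗
x: successors {t}; □(p ∨ ◇p) there: t:T. ✓
— 3 worlds.
For ¬◇□¬◇¬p:
s: ◇□¬◇¬p is T. ✗
t: ◇□¬◇¬p is F. ✓
u: ◇□¬◇¬p is F. ✓
v: ◇□¬◇¬p is T. ✗
w: ◇□¬◇¬p is F. ✓
x: ◇□¬◇¬p is T. ✗
— 3 worlds.

3 and 3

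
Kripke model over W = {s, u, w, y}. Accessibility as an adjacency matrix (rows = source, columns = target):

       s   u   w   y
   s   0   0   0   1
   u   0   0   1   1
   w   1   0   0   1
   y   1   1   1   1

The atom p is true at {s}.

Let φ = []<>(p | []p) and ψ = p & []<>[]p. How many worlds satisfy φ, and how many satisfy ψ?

For []<>(p | []p):
s: successors {y}; <>(p | []p) there: y:T. ✓
u: successors {w, y}; <>(p | []p) there: w:T, y:T. ✓
w: successors {s, y}; <>(p | []p) there: s:F, y:T. ✗
y: successors {s, u, w, y}; <>(p | []p) there: s:F, u:F, w:T, y:T. ✗
— 2 worlds.
For p & []<>[]p:
s: p is T, []<>[]p is F. ✗
u: p is F, []<>[]p is F. ✗
w: p is F, []<>[]p is F. ✗
y: p is F, []<>[]p is F. ✗
— 0 worlds.

2 and 0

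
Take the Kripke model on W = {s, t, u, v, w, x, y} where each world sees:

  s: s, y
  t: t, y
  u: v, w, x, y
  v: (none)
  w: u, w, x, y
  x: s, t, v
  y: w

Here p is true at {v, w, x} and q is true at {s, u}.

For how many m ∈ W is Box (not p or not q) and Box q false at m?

s: Box (not p or not q) is T, Box q is F. ✗
t: Box (not p or not q) is T, Box q is F. ✗
u: Box (not p or not q) is T, Box q is F. ✗
v: Box (not p or not q) is T, Box q is T. ✓
w: Box (not p or not q) is T, Box q is F. ✗
x: Box (not p or not q) is T, Box q is F. ✗
y: Box (not p or not q) is T, Box q is F. ✗
Satisfying worlds: {v}.
So Box (not p or not q) and Box q fails at the other 6 worlds.

6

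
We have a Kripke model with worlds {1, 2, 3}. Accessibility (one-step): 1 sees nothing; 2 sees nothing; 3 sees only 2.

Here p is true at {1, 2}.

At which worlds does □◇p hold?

{1, 2}

1: no successors, so □◇p holds vacuously. ✓
2: no successors, so □◇p holds vacuously. ✓
3: successors {2}; ◇p there: 2:F. ✗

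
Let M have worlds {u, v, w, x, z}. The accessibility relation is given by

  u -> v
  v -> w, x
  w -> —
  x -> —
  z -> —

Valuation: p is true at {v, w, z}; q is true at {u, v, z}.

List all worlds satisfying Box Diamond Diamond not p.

{w, x, z}

u: successors {v}; Diamond Diamond not p there: v:F. ✗
v: successors {w, x}; Diamond Diamond not p there: w:F, x:F. ✗
w: no successors, so Box Diamond Diamond not p holds vacuously. ✓
x: no successors, so Box Diamond Diamond not p holds vacuously. ✓
z: no successors, so Box Diamond Diamond not p holds vacuously. ✓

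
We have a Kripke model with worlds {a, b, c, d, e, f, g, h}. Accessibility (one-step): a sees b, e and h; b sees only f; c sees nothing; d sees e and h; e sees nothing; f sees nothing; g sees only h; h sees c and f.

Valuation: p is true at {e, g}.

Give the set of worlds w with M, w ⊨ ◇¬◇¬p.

{a, b, d, h}

a: successors {b, e, h}; ¬◇¬p there: b:F, e:T, h:F. ✓
b: successors {f}; ¬◇¬p there: f:T. ✓
c: no successors, so ◇¬◇¬p fails. ✗
d: successors {e, h}; ¬◇¬p there: e:T, h:F. ✓
e: no successors, so ◇¬◇¬p fails. ✗
f: no successors, so ◇¬◇¬p fails. ✗
g: successors {h}; ¬◇¬p there: h:F. ✗
h: successors {c, f}; ¬◇¬p there: c:T, f:T. ✓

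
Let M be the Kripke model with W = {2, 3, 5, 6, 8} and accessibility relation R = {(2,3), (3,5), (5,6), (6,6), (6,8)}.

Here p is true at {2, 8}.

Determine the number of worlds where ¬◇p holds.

4

2: ◇p is F. ✓
3: ◇p is F. ✓
5: ◇p is F. ✓
6: ◇p is T. ✗
8: ◇p is F. ✓
Satisfying worlds: {2, 3, 5, 8}.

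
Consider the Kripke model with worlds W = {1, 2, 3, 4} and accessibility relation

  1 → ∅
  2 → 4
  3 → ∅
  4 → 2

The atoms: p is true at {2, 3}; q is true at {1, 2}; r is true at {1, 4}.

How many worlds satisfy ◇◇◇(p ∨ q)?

1

1: no successors, so ◇◇◇(p ∨ q) fails. ✗
2: successors {4}; ◇◇(p ∨ q) there: 4:F. ✗
3: no successors, so ◇◇◇(p ∨ q) fails. ✗
4: successors {2}; ◇◇(p ∨ q) there: 2:T. ✓
Satisfying worlds: {4}.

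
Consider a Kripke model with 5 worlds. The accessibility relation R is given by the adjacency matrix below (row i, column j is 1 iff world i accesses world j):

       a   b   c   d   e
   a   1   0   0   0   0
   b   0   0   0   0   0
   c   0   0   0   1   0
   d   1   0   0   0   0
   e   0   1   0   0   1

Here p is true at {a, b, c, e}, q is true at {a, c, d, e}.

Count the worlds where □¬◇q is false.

4

a: successors {a}; ¬◇q there: a:F. ✗
b: no successors, so □¬◇q holds vacuously. ✓
c: successors {d}; ¬◇q there: d:F. ✗
d: successors {a}; ¬◇q there: a:F. ✗
e: successors {b, e}; ¬◇q there: b:T, e:F. ✗
Satisfying worlds: {b}.
So □¬◇q fails at the other 4 worlds.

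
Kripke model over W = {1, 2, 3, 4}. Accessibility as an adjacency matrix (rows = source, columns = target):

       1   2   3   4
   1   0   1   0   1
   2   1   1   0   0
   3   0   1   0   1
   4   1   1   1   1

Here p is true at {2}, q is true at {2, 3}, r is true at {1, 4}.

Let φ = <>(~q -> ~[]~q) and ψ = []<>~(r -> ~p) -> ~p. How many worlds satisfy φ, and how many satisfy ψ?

4 and 4

For <>(~q -> ~[]~q):
1: successors {2, 4}; ~q -> ~[]~q there: 2:T, 4:T. ✓
2: successors {1, 2}; ~q -> ~[]~q there: 1:T, 2:T. ✓
3: successors {2, 4}; ~q -> ~[]~q there: 2:T, 4:T. ✓
4: successors {1, 2, 3, 4}; ~q -> ~[]~q there: 1:T, 2:T, 3:T, 4:T. ✓
— 4 worlds.
For []<>~(r -> ~p) -> ~p:
1: []<>~(r -> ~p) is F, ~p is T. ✓
2: []<>~(r -> ~p) is F, ~p is F. ✓
3: []<>~(r -> ~p) is F, ~p is T. ✓
4: []<>~(r -> ~p) is F, ~p is T. ✓
— 4 worlds.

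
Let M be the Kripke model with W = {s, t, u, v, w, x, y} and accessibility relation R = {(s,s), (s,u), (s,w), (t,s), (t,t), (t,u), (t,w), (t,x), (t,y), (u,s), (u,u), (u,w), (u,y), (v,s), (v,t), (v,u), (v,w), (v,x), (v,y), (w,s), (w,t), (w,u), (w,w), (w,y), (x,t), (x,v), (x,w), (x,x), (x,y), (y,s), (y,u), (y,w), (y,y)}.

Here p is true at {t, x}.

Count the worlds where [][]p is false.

s: successors {s, u, w}; []p there: s:F, u:F, w:F. ✗
t: successors {s, t, u, w, x, y}; []p there: s:F, t:F, u:F, w:F, x:F, y:F. ✗
u: successors {s, u, w, y}; []p there: s:F, u:F, w:F, y:F. ✗
v: successors {s, t, u, w, x, y}; []p there: s:F, t:F, u:F, w:F, x:F, y:F. ✗
w: successors {s, t, u, w, y}; []p there: s:F, t:F, u:F, w:F, y:F. ✗
x: successors {t, v, w, x, y}; []p there: t:F, v:F, w:F, x:F, y:F. ✗
y: successors {s, u, w, y}; []p there: s:F, u:F, w:F, y:F. ✗
Satisfying worlds: ∅.
So [][]p fails at the other 7 worlds.

7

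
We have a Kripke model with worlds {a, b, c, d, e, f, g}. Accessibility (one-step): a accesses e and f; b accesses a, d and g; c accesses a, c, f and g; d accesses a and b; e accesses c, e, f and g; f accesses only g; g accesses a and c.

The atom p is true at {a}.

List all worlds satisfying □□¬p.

{a}

a: successors {e, f}; □¬p there: e:T, f:T. ✓
b: successors {a, d, g}; □¬p there: a:T, d:F, g:F. ✗
c: successors {a, c, f, g}; □¬p there: a:T, c:F, f:T, g:F. ✗
d: successors {a, b}; □¬p there: a:T, b:F. ✗
e: successors {c, e, f, g}; □¬p there: c:F, e:T, f:T, g:F. ✗
f: successors {g}; □¬p there: g:F. ✗
g: successors {a, c}; □¬p there: a:T, c:F. ✗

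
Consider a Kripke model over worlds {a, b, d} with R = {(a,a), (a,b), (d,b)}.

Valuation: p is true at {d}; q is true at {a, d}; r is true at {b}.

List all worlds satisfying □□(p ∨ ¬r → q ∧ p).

a: successors {a, b}; □(p ∨ ¬r → q ∧ p) there: a:F, b:T. ✗
b: no successors, so □□(p ∨ ¬r → q ∧ p) holds vacuously. ✓
d: successors {b}; □(p ∨ ¬r → q ∧ p) there: b:T. ✓

{b, d}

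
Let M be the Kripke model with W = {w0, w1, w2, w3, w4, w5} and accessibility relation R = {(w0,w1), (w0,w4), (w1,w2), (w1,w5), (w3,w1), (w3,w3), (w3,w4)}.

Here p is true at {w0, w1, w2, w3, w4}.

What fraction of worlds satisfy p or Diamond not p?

5/6

w0: p is T, Diamond not p is F. ✓
w1: p is T, Diamond not p is T. ✓
w2: p is T, Diamond not p is F. ✓
w3: p is T, Diamond not p is F. ✓
w4: p is T, Diamond not p is F. ✓
w5: p is F, Diamond not p is F. ✗
That's 5 of 6 worlds, so 5/6.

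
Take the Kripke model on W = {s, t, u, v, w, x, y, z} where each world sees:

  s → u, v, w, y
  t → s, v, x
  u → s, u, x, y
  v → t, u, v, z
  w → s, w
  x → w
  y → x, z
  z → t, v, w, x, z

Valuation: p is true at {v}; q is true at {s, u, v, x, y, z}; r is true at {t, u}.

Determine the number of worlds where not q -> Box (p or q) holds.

s: not q is F, Box (p or q) is F. ✓
t: not q is T, Box (p or q) is T. ✓
u: not q is F, Box (p or q) is T. ✓
v: not q is F, Box (p or q) is F. ✓
w: not q is T, Box (p or q) is F. ✗
x: not q is F, Box (p or q) is F. ✓
y: not q is F, Box (p or q) is T. ✓
z: not q is F, Box (p or q) is F. ✓
Satisfying worlds: {s, t, u, v, x, y, z}.

7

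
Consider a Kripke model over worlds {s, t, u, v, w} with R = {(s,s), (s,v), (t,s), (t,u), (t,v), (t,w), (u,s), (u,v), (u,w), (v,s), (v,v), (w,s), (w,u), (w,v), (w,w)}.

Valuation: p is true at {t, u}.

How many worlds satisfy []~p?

3

s: successors {s, v}; ~p there: s:T, v:T. ✓
t: successors {s, u, v, w}; ~p there: s:T, u:F, v:T, w:T. ✗
u: successors {s, v, w}; ~p there: s:T, v:T, w:T. ✓
v: successors {s, v}; ~p there: s:T, v:T. ✓
w: successors {s, u, v, w}; ~p there: s:T, u:F, v:T, w:T. ✗
Satisfying worlds: {s, u, v}.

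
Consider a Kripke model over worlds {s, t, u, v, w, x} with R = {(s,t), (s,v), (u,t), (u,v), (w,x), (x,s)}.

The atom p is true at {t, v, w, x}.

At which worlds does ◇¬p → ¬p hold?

s: ◇¬p is F, ¬p is T. ✓
t: ◇¬p is F, ¬p is F. ✓
u: ◇¬p is F, ¬p is T. ✓
v: ◇¬p is F, ¬p is F. ✓
w: ◇¬p is F, ¬p is F. ✓
x: ◇¬p is T, ¬p is F. ✗

{s, t, u, v, w}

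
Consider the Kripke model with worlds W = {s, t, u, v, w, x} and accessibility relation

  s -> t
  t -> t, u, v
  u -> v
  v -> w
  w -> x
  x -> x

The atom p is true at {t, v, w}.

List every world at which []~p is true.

{w, x}

s: successors {t}; ~p there: t:F. ✗
t: successors {t, u, v}; ~p there: t:F, u:T, v:F. ✗
u: successors {v}; ~p there: v:F. ✗
v: successors {w}; ~p there: w:F. ✗
w: successors {x}; ~p there: x:T. ✓
x: successors {x}; ~p there: x:T. ✓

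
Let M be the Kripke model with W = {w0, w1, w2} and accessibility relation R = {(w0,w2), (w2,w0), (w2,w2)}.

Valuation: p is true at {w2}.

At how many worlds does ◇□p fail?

w0: successors {w2}; □p there: w2:F. ✗
w1: no successors, so ◇□p fails. ✗
w2: successors {w0, w2}; □p there: w0:T, w2:F. ✓
Satisfying worlds: {w2}.
So ◇□p fails at the other 2 worlds.

2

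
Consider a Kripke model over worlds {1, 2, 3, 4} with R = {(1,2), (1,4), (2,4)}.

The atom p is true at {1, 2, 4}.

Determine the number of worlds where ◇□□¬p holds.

1: successors {2, 4}; □□¬p there: 2:T, 4:T. ✓
2: successors {4}; □□¬p there: 4:T. ✓
3: no successors, so ◇□□¬p fails. ✗
4: no successors, so ◇□□¬p fails. ✗
Satisfying worlds: {1, 2}.

2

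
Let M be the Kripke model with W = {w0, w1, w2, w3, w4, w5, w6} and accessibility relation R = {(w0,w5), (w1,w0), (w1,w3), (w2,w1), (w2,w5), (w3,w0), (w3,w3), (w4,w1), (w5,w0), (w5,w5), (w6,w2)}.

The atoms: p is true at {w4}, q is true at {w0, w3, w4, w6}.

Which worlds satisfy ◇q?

{w1, w3, w5}

w0: successors {w5}; q there: w5:F. ✗
w1: successors {w0, w3}; q there: w0:T, w3:T. ✓
w2: successors {w1, w5}; q there: w1:F, w5:F. ✗
w3: successors {w0, w3}; q there: w0:T, w3:T. ✓
w4: successors {w1}; q there: w1:F. ✗
w5: successors {w0, w5}; q there: w0:T, w5:F. ✓
w6: successors {w2}; q there: w2:F. ✗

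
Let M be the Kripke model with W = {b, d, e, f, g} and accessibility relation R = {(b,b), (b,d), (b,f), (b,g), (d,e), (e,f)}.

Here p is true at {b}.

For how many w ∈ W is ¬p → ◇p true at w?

b: ¬p is F, ◇p is T. ✓
d: ¬p is T, ◇p is F. ✗
e: ¬p is T, ◇p is F. ✗
f: ¬p is T, ◇p is F. ✗
g: ¬p is T, ◇p is F. ✗
Satisfying worlds: {b}.

1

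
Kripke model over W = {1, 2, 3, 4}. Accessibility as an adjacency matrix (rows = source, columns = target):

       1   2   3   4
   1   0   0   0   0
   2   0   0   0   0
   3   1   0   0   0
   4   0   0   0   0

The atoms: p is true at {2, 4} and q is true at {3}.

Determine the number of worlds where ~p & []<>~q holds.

1: ~p is T, []<>~q is T. ✓
2: ~p is F, []<>~q is T. ✗
3: ~p is T, []<>~q is F. ✗
4: ~p is F, []<>~q is T. ✗
Satisfying worlds: {1}.

1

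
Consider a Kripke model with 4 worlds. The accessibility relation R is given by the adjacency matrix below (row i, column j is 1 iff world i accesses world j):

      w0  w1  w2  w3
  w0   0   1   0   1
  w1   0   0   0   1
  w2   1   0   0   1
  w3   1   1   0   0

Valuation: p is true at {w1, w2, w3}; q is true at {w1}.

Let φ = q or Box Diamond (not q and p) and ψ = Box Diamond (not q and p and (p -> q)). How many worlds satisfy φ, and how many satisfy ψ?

2 and 0

For q or Box Diamond (not q and p):
w0: q is F, Box Diamond (not q and p) is F. ✗
w1: q is T, Box Diamond (not q and p) is F. ✓
w2: q is F, Box Diamond (not q and p) is F. ✗
w3: q is F, Box Diamond (not q and p) is T. ✓
— 2 worlds.
For Box Diamond (not q and p and (p -> q)):
w0: successors {w1, w3}; Diamond (not q and p and (p -> q)) there: w1:F, w3:F. ✗
w1: successors {w3}; Diamond (not q and p and (p -> q)) there: w3:F. ✗
w2: successors {w0, w3}; Diamond (not q and p and (p -> q)) there: w0:F, w3:F. ✗
w3: successors {w0, w1}; Diamond (not q and p and (p -> q)) there: w0:F, w1:F. ✗
— 0 worlds.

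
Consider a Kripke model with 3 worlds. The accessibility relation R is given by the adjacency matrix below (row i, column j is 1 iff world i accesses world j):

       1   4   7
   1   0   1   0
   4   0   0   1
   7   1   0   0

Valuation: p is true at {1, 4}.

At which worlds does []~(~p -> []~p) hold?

1: successors {4}; ~(~p -> []~p) there: 4:F. ✗
4: successors {7}; ~(~p -> []~p) there: 7:T. ✓
7: successors {1}; ~(~p -> []~p) there: 1:F. ✗

{4}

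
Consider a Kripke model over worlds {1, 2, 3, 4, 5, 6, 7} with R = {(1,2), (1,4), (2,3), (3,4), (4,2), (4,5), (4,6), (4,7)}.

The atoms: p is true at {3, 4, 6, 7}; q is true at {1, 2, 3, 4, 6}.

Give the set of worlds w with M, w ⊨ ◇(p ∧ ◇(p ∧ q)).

1: successors {2, 4}; p ∧ ◇(p ∧ q) there: 2:F, 4:T. ✓
2: successors {3}; p ∧ ◇(p ∧ q) there: 3:T. ✓
3: successors {4}; p ∧ ◇(p ∧ q) there: 4:T. ✓
4: successors {2, 5, 6, 7}; p ∧ ◇(p ∧ q) there: 2:F, 5:F, 6:F, 7:F. ✗
5: no successors, so ◇(p ∧ ◇(p ∧ q)) fails. ✗
6: no successors, so ◇(p ∧ ◇(p ∧ q)) fails. ✗
7: no successors, so ◇(p ∧ ◇(p ∧ q)) fails. ✗

{1, 2, 3}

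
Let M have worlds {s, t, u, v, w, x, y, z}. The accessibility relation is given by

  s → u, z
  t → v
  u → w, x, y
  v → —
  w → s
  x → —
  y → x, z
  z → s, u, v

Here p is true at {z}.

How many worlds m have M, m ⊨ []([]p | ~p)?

6

s: successors {u, z}; []p | ~p there: u:T, z:F. ✗
t: successors {v}; []p | ~p there: v:T. ✓
u: successors {w, x, y}; []p | ~p there: w:T, x:T, y:T. ✓
v: no successors, so []([]p | ~p) holds vacuously. ✓
w: successors {s}; []p | ~p there: s:T. ✓
x: no successors, so []([]p | ~p) holds vacuously. ✓
y: successors {x, z}; []p | ~p there: x:T, z:F. ✗
z: successors {s, u, v}; []p | ~p there: s:T, u:T, v:T. ✓
Satisfying worlds: {t, u, v, w, x, z}.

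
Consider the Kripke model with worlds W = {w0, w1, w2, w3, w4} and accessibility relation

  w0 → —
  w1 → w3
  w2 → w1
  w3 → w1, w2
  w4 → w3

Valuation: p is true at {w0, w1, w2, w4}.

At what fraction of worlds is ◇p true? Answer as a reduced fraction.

w0: no successors, so ◇p fails. ✗
w1: successors {w3}; p there: w3:F. ✗
w2: successors {w1}; p there: w1:T. ✓
w3: successors {w1, w2}; p there: w1:T, w2:T. ✓
w4: successors {w3}; p there: w3:F. ✗
That's 2 of 5 worlds, so 2/5.

2/5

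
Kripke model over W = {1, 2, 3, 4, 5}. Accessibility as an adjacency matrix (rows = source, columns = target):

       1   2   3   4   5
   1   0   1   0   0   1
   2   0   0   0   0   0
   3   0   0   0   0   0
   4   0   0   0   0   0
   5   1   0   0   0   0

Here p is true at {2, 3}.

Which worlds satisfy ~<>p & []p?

{2, 3, 4}

1: ~<>p is F, []p is F. ✗
2: ~<>p is T, []p is T. ✓
3: ~<>p is T, []p is T. ✓
4: ~<>p is T, []p is T. ✓
5: ~<>p is T, []p is F. ✗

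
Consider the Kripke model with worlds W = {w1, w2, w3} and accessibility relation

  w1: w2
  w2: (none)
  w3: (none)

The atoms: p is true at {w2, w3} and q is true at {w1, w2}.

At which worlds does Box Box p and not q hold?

w1: Box Box p is T, not q is F. ✗
w2: Box Box p is T, not q is F. ✗
w3: Box Box p is T, not q is T. ✓

{w3}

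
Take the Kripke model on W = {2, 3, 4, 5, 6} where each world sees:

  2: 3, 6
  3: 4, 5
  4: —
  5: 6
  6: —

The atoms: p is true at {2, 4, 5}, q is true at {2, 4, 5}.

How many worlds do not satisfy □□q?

2: successors {3, 6}; □q there: 3:T, 6:T. ✓
3: successors {4, 5}; □q there: 4:T, 5:F. ✗
4: no successors, so □□q holds vacuously. ✓
5: successors {6}; □q there: 6:T. ✓
6: no successors, so □□q holds vacuously. ✓
Satisfying worlds: {2, 4, 5, 6}.
So □□q fails at the other 1 world.

1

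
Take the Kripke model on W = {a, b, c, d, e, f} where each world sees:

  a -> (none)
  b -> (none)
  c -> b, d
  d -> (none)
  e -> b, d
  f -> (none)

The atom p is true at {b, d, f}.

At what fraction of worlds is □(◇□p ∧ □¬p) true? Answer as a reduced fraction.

a: no successors, so □(◇□p ∧ □¬p) holds vacuously. ✓
b: no successors, so □(◇□p ∧ □¬p) holds vacuously. ✓
c: successors {b, d}; ◇□p ∧ □¬p there: b:F, d:F. ✗
d: no successors, so □(◇□p ∧ □¬p) holds vacuously. ✓
e: successors {b, d}; ◇□p ∧ □¬p there: b:F, d:F. ✗
f: no successors, so □(◇□p ∧ □¬p) holds vacuously. ✓
That's 4 of 6 worlds, so 4/6 = 2/3.

2/3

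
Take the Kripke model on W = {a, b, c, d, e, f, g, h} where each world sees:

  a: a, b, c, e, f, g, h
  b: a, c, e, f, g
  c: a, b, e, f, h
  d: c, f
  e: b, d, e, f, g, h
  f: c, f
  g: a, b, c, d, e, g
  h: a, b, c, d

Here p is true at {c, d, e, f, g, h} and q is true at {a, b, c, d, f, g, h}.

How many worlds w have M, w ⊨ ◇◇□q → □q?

a: ◇◇□q is T, □q is F. ✗
b: ◇◇□q is T, □q is F. ✗
c: ◇◇□q is T, □q is F. ✗
d: ◇◇□q is T, □q is T. ✓
e: ◇◇□q is T, □q is F. ✗
f: ◇◇□q is T, □q is T. ✓
g: ◇◇□q is T, □q is F. ✗
h: ◇◇□q is T, □q is T. ✓
Satisfying worlds: {d, f, h}.

3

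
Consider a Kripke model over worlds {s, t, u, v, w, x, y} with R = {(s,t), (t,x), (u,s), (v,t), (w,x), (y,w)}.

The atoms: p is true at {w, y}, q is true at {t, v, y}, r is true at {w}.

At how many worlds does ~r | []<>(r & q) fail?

s: ~r is T, []<>(r & q) is F. ✓
t: ~r is T, []<>(r & q) is F. ✓
u: ~r is T, []<>(r & q) is F. ✓
v: ~r is T, []<>(r & q) is F. ✓
w: ~r is F, []<>(r & q) is F. ✗
x: ~r is T, []<>(r & q) is T. ✓
y: ~r is T, []<>(r & q) is F. ✓
Satisfying worlds: {s, t, u, v, x, y}.
So ~r | []<>(r & q) fails at the other 1 world.

1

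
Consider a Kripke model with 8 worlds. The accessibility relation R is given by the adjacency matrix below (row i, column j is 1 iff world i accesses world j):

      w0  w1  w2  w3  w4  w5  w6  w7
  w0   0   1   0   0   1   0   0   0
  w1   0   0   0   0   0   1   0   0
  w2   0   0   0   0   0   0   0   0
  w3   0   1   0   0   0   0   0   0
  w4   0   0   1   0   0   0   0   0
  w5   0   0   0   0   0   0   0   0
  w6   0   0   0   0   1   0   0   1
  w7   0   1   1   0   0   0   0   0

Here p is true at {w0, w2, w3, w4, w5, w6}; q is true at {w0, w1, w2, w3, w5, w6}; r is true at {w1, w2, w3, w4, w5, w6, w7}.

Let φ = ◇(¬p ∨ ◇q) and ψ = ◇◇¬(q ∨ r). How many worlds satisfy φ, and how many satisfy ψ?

4 and 0

For ◇(¬p ∨ ◇q):
w0: successors {w1, w4}; ¬p ∨ ◇q there: w1:T, w4:T. ✓
w1: successors {w5}; ¬p ∨ ◇q there: w5:F. ✗
w2: no successors, so ◇(¬p ∨ ◇q) fails. ✗
w3: successors {w1}; ¬p ∨ ◇q there: w1:T. ✓
w4: successors {w2}; ¬p ∨ ◇q there: w2:F. ✗
w5: no successors, so ◇(¬p ∨ ◇q) fails. ✗
w6: successors {w4, w7}; ¬p ∨ ◇q there: w4:T, w7:T. ✓
w7: successors {w1, w2}; ¬p ∨ ◇q there: w1:T, w2:F. ✓
— 4 worlds.
For ◇◇¬(q ∨ r):
w0: successors {w1, w4}; ◇¬(q ∨ r) there: w1:F, w4:F. ✗
w1: successors {w5}; ◇¬(q ∨ r) there: w5:F. ✗
w2: no successors, so ◇◇¬(q ∨ r) fails. ✗
w3: successors {w1}; ◇¬(q ∨ r) there: w1:F. ✗
w4: successors {w2}; ◇¬(q ∨ r) there: w2:F. ✗
w5: no successors, so ◇◇¬(q ∨ r) fails. ✗
w6: successors {w4, w7}; ◇¬(q ∨ r) there: w4:F, w7:F. ✗
w7: successors {w1, w2}; ◇¬(q ∨ r) there: w1:F, w2:F. ✗
— 0 worlds.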